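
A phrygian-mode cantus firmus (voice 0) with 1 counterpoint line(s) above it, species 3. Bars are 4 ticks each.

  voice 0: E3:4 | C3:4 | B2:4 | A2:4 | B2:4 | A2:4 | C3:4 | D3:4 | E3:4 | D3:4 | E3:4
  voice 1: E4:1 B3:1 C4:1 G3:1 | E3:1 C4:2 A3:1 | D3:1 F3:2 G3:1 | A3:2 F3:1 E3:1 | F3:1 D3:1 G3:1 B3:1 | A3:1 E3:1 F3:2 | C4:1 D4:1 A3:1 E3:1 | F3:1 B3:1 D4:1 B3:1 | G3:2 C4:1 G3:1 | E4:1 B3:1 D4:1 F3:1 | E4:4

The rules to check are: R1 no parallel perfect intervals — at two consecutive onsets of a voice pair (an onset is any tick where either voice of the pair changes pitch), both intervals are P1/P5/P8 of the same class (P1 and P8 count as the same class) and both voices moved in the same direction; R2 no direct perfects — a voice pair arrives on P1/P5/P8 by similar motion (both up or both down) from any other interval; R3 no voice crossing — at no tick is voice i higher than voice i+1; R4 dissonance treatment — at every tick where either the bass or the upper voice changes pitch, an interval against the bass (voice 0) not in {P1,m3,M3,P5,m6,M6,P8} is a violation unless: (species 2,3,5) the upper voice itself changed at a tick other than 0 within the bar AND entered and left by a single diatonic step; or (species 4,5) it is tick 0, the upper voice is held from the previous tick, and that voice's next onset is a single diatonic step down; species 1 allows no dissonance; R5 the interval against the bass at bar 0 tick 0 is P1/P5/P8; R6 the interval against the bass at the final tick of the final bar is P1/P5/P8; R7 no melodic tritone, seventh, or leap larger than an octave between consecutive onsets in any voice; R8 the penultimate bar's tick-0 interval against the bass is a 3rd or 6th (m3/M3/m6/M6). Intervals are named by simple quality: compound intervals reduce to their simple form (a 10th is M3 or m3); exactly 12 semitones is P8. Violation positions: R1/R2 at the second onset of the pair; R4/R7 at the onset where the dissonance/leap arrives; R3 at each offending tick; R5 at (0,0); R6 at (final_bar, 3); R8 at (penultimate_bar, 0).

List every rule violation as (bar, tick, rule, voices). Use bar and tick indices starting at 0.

(2, 1, R4, (0, 1))
(4, 0, R4, (0, 1))
(5, 0, R1, (0, 1))
(6, 0, R2, (0, 1))
(6, 1, R4, (0, 1))
(7, 1, R7, (1,))
(9, 0, R4, (0, 1))
(9, 0, R8, (0, 1))
(10, 0, R2, (0, 1))
(10, 0, R7, (1,))

bar 0: v0=E3 v1=E4 downbeat P8
bar 1: v0=C3 v1=E3 downbeat M3
bar 2: v0=B2 v1=D3 downbeat m3
bar 3: v0=A2 v1=A3 downbeat P8
bar 4: v0=B2 v1=F3 downbeat TT
bar 5: v0=A2 v1=A3 downbeat P8
bar 6: v0=C3 v1=C4 downbeat P8
bar 7: v0=D3 v1=F3 downbeat m3
bar 8: v0=E3 v1=G3 downbeat m3
bar 9: v0=D3 v1=E4 downbeat M2
bar 10: v0=E3 v1=E4 downbeat P8
  -> R4 @ bar 2 tick 1 v(0, 1): B2/F3 TT untreated
  -> R4 @ bar 4 tick 0 v(0, 1): B2/F3 TT untreated
  -> R1 @ bar 5 tick 0 v(0, 1): B2/B3 P8 -> A2/A3 P8 similar
  -> R2 @ bar 6 tick 0 v(0, 1): A2/F3 m6 -> C3/C4 P8 similar
  -> R4 @ bar 6 tick 1 v(0, 1): C3/D4 M2 untreated
  -> R7 @ bar 7 tick 1 v(1,): F3->B3 leap 6st
  -> R4 @ bar 9 tick 0 v(0, 1): D3/E4 M2 untreated
  -> R8 @ bar 9 tick 0 v(0, 1): penult M2 not 3rd/6th
  -> R2 @ bar 10 tick 0 v(0, 1): D3/F3 m3 -> E3/E4 P8 similar
  -> R7 @ bar 10 tick 0 v(1,): F3->E4 leap 11st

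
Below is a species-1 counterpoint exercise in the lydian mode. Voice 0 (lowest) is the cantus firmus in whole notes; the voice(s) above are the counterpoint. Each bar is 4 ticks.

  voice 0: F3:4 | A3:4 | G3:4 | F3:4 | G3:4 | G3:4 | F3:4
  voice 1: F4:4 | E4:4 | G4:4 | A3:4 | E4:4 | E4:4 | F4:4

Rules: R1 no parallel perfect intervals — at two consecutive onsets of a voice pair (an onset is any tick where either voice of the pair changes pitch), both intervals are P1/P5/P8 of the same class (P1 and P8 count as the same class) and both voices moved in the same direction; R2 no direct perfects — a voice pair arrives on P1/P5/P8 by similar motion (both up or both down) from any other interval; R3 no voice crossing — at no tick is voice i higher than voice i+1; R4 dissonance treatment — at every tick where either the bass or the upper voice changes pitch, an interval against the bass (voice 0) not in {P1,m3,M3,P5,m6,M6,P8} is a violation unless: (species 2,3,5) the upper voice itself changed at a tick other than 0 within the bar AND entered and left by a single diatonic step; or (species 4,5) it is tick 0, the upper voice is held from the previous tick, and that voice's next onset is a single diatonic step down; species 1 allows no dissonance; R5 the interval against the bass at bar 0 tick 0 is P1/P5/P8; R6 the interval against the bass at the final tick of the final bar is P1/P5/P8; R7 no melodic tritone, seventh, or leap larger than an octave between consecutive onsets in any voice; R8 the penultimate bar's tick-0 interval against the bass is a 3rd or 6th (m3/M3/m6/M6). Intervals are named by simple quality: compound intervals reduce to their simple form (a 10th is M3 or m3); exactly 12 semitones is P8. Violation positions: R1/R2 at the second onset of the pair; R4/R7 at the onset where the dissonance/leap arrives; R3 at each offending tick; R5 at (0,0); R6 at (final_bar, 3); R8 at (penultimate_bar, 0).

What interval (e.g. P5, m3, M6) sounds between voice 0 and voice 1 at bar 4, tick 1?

voice 0=G3 voice 1=E4 -> M6

M6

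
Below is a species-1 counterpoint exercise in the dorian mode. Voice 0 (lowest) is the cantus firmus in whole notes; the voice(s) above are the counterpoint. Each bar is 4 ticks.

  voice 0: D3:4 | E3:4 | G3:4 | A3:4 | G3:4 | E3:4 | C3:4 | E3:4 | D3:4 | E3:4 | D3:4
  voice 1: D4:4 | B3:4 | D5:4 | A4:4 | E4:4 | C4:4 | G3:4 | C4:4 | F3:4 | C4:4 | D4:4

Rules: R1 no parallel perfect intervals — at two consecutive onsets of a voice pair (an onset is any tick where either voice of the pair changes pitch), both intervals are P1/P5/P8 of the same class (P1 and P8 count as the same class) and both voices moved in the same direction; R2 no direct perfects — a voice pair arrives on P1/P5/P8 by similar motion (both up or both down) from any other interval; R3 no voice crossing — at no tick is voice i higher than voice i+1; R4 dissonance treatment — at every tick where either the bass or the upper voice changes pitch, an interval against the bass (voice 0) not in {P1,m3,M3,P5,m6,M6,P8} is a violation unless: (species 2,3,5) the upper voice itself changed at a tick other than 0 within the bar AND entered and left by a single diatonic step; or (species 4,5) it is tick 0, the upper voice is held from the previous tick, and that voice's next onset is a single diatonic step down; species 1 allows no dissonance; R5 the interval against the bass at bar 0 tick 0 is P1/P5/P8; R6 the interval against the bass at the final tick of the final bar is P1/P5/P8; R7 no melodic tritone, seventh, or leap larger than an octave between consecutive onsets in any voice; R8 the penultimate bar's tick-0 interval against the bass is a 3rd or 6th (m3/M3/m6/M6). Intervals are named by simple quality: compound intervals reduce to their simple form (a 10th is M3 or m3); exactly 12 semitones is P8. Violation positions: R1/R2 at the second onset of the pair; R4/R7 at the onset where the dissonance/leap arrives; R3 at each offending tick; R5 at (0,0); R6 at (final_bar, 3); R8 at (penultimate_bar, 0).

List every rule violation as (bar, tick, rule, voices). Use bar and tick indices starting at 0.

(2, 0, R1, (0, 1))
(2, 0, R7, (1,))
(6, 0, R2, (0, 1))

bar 0: v0=D3 v1=D4 downbeat P8
bar 1: v0=E3 v1=B3 downbeat P5
bar 2: v0=G3 v1=D5 downbeat P5
bar 3: v0=A3 v1=A4 downbeat P8
bar 4: v0=G3 v1=E4 downbeat M6
bar 5: v0=E3 v1=C4 downbeat m6
bar 6: v0=C3 v1=G3 downbeat P5
bar 7: v0=E3 v1=C4 downbeat m6
bar 8: v0=D3 v1=F3 downbeat m3
bar 9: v0=E3 v1=C4 downbeat m6
bar 10: v0=D3 v1=D4 downbeat P8
  -> R1 @ bar 2 tick 0 v(0, 1): E3/B3 P5 -> G3/D5 P5 similar
  -> R7 @ bar 2 tick 0 v(1,): B3->D5 leap 15st
  -> R2 @ bar 6 tick 0 v(0, 1): E3/C4 m6 -> C3/G3 P5 similar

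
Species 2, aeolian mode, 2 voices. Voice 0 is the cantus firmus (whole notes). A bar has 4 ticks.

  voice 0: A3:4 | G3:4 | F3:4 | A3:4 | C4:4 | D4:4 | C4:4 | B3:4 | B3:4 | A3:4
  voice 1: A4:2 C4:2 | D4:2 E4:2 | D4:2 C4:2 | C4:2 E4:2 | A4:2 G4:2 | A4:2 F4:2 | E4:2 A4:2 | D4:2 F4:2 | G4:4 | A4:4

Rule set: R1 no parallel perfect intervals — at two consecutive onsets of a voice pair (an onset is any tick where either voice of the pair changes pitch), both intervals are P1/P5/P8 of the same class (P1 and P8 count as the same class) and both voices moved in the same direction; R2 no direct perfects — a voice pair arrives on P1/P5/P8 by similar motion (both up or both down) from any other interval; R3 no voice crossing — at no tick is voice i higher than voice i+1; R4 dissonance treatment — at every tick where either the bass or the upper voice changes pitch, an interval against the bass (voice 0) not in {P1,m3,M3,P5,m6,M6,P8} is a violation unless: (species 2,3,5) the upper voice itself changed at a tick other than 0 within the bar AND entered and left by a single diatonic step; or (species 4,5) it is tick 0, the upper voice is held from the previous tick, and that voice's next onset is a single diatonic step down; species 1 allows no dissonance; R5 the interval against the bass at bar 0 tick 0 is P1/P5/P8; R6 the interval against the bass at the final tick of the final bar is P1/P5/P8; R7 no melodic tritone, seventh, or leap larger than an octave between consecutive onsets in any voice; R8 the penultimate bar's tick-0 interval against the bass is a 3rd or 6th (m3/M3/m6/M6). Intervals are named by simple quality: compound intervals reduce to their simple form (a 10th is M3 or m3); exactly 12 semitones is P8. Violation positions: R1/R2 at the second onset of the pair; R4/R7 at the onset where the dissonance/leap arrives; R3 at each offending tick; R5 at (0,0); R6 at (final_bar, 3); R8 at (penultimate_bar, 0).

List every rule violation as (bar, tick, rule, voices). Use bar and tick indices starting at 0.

(5, 0, R1, (0, 1))
(7, 2, R4, (0, 1))

bar 0: v0=A3 v1=A4 downbeat P8
bar 1: v0=G3 v1=D4 downbeat P5
bar 2: v0=F3 v1=D4 downbeat M6
bar 3: v0=A3 v1=C4 downbeat m3
bar 4: v0=C4 v1=A4 downbeat M6
bar 5: v0=D4 v1=A4 downbeat P5
bar 6: v0=C4 v1=E4 downbeat M3
bar 7: v0=B3 v1=D4 downbeat m3
bar 8: v0=B3 v1=G4 downbeat m6
bar 9: v0=A3 v1=A4 downbeat P8
  -> R1 @ bar 5 tick 0 v(0, 1): C4/G4 P5 -> D4/A4 P5 similar
  -> R4 @ bar 7 tick 2 v(0, 1): B3/F4 TT untreated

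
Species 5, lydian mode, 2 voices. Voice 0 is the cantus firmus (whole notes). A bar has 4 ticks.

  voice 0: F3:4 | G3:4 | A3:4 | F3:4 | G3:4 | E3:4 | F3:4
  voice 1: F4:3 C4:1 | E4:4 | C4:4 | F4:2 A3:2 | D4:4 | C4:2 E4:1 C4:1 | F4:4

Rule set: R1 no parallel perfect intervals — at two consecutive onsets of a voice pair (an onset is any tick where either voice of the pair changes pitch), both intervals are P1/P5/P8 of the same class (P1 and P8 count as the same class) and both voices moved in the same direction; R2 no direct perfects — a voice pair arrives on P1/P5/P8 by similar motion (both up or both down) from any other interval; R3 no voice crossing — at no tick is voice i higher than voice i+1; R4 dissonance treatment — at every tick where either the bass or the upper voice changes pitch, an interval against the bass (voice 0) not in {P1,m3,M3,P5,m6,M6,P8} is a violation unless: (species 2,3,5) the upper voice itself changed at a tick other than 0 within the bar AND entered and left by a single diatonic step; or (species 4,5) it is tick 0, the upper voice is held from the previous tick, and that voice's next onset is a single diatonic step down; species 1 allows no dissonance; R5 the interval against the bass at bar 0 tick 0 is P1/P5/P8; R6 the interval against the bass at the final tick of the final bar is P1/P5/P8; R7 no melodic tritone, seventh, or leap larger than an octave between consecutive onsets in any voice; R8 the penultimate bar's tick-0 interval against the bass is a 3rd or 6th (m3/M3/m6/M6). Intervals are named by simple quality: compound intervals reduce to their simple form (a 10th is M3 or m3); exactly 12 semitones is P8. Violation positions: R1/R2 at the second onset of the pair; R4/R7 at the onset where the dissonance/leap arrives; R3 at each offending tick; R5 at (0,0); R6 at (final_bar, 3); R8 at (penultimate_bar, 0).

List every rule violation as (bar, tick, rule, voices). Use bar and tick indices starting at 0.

bar 0: v0=F3 v1=F4 downbeat P8
bar 1: v0=G3 v1=E4 downbeat M6
bar 2: v0=A3 v1=C4 downbeat m3
bar 3: v0=F3 v1=F4 downbeat P8
bar 4: v0=G3 v1=D4 downbeat P5
bar 5: v0=E3 v1=C4 downbeat m6
bar 6: v0=F3 v1=F4 downbeat P8
  -> R2 @ bar 4 tick 0 v(0, 1): F3/A3 M3 -> G3/D4 P5 similar
  -> R2 @ bar 6 tick 0 v(0, 1): E3/C4 m6 -> F3/F4 P8 similar

(4, 0, R2, (0, 1))
(6, 0, R2, (0, 1))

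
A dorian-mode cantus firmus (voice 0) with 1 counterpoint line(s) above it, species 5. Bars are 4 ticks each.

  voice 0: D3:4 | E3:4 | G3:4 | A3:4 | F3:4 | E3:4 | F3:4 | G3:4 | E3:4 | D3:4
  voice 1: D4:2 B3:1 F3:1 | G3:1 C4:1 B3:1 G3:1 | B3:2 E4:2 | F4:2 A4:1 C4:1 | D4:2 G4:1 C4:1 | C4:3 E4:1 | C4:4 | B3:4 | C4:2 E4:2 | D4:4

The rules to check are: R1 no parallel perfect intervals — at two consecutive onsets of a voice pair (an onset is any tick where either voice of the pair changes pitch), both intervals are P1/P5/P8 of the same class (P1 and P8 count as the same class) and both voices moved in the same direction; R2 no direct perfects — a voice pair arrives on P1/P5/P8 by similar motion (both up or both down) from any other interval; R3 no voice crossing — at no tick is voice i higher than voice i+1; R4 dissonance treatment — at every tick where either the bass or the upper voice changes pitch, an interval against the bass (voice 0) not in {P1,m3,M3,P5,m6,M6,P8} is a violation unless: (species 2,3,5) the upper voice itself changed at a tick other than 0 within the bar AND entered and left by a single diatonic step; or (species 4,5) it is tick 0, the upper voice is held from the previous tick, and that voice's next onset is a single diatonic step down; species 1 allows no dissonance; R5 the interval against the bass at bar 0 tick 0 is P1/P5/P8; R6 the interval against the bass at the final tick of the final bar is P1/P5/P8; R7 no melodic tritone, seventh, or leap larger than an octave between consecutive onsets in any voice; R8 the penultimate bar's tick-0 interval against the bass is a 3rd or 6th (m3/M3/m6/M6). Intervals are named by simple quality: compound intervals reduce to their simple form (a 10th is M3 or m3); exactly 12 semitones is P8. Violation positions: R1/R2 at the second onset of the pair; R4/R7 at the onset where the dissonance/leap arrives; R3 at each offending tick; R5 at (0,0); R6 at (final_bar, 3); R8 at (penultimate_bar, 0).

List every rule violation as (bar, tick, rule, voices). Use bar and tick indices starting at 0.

(0, 3, R7, (1,))
(4, 2, R4, (0, 1))
(9, 0, R1, (0, 1))

bar 0: v0=D3 v1=D4 downbeat P8
bar 1: v0=E3 v1=G3 downbeat m3
bar 2: v0=G3 v1=B3 downbeat M3
bar 3: v0=A3 v1=F4 downbeat m6
bar 4: v0=F3 v1=D4 downbeat M6
bar 5: v0=E3 v1=C4 downbeat m6
bar 6: v0=F3 v1=C4 downbeat P5
bar 7: v0=G3 v1=B3 downbeat M3
bar 8: v0=E3 v1=C4 downbeat m6
bar 9: v0=D3 v1=D4 downbeat P8
  -> R7 @ bar 0 tick 3 v(1,): B3->F3 leap 6st
  -> R4 @ bar 4 tick 2 v(0, 1): F3/G4 M2 untreated
  -> R1 @ bar 9 tick 0 v(0, 1): E3/E4 P8 -> D3/D4 P8 similar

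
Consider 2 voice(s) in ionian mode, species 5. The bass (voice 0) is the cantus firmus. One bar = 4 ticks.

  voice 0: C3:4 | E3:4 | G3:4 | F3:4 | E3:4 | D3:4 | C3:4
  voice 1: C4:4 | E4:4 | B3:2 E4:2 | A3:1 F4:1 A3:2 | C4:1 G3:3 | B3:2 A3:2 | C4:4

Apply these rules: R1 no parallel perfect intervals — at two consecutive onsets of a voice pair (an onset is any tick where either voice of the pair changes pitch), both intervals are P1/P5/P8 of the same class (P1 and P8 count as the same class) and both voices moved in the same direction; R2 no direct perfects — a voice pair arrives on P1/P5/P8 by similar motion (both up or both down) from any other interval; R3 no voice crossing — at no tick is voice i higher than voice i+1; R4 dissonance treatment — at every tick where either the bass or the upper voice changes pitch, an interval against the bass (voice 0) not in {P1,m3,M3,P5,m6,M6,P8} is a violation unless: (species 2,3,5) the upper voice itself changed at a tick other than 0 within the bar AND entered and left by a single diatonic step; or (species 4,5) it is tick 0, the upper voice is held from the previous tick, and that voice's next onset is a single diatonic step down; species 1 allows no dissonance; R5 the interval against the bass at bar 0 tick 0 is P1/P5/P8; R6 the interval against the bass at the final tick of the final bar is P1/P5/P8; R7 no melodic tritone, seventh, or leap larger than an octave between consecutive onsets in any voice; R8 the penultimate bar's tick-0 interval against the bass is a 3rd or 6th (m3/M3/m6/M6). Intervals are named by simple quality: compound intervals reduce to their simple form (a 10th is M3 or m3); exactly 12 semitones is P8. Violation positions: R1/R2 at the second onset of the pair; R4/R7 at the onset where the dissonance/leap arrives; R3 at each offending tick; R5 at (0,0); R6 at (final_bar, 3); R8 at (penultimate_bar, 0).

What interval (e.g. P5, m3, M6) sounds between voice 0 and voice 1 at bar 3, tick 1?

voice 0=F3 voice 1=F4 -> P8

P8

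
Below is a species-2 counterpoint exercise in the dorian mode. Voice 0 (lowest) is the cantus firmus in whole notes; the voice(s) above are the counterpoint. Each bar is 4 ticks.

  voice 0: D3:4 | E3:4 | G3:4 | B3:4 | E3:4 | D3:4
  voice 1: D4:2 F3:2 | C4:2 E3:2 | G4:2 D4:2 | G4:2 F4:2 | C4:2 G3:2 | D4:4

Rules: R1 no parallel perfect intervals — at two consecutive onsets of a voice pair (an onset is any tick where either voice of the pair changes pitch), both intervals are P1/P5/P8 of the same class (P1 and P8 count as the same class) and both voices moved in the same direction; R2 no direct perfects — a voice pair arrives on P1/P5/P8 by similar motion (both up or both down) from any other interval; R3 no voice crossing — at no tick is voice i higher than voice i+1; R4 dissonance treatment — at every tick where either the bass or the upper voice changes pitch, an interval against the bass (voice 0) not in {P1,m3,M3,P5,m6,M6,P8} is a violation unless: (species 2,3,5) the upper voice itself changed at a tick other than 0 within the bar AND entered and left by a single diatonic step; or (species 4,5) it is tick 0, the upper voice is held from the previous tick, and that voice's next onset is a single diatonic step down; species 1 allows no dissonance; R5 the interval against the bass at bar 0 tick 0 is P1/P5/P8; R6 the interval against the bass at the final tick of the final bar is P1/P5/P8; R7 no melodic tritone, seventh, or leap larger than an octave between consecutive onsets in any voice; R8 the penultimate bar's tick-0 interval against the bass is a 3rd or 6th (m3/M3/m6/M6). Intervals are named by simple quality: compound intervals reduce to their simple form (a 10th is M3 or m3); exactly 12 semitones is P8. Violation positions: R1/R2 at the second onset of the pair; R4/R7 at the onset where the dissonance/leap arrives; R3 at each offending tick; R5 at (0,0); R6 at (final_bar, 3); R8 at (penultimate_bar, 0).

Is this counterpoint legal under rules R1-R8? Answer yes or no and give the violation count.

bar 0: v0=D3 v1=D4 (P8)
bar 1: v0=E3 v1=C4 (m6)
bar 2: v0=G3 v1=G4 (P8)
bar 3: v0=B3 v1=G4 (m6)
bar 4: v0=E3 v1=C4 (m6)
bar 5: v0=D3 v1=D4 (P8)
  R1 @ bar2.0: E3/E3 P1 -> G3/G4 P8 similar
  R7 @ bar2.0: E3->G4 leap 15st
  R4 @ bar3.2: B3/F4 TT untreated

No (3 violations)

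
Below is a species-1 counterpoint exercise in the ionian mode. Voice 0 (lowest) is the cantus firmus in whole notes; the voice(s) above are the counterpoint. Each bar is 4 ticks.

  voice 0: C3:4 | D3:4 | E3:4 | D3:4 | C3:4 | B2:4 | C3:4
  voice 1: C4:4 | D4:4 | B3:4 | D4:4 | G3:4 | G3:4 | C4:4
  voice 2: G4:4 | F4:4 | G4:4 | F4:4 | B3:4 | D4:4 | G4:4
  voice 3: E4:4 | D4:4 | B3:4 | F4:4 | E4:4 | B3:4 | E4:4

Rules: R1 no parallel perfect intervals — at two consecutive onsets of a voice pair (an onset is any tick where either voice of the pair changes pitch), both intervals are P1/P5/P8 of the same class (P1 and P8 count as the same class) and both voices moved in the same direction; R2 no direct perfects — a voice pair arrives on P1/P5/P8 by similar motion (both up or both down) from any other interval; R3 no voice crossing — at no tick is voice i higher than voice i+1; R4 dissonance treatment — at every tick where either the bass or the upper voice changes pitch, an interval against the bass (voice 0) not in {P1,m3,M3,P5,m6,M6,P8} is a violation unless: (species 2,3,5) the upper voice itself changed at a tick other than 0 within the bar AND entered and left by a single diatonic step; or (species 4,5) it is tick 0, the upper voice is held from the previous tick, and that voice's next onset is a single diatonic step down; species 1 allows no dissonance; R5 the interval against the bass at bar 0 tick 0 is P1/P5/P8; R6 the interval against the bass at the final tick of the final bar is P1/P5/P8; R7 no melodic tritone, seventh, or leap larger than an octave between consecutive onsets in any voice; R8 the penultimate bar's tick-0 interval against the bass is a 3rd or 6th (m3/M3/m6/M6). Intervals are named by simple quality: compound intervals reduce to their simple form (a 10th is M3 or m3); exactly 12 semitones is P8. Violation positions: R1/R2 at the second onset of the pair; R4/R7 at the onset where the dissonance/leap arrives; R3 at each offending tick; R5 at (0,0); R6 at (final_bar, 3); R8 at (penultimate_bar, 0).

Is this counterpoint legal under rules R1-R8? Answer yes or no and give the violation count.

bar 0: v0=C3 v1=C4 v2=G4 v3=E4 (M3)
bar 1: v0=D3 v1=D4 v2=F4 v3=D4 (P8)
bar 2: v0=E3 v1=B3 v2=G4 v3=B3 (P5)
bar 3: v0=D3 v1=D4 v2=F4 v3=F4 (m3)
bar 4: v0=C3 v1=G3 v2=B3 v3=E4 (M3)
bar 5: v0=B2 v1=G3 v2=D4 v3=B3 (P8)
bar 6: v0=C3 v1=C4 v2=G4 v3=E4 (M3)
  R3 @ bar0.0: G4 above E4
  R5 @ bar0.0: opens on M3
  R3 @ bar0.1: G4 above E4
  R3 @ bar0.2: G4 above E4
  R3 @ bar0.3: G4 above E4
  R1 @ bar1.0: C3/C4 P8 -> D3/D4 P8 similar
  R3 @ bar1.0: F4 above D4
  R3 @ bar1.1: F4 above D4
  R3 @ bar1.2: F4 above D4
  R3 @ bar1.3: F4 above D4
  R1 @ bar2.0: D4/D4 P1 -> B3/B3 P1 similar
  R3 @ bar2.0: G4 above B3
  R3 @ bar2.1: G4 above B3
  R3 @ bar2.2: G4 above B3
  R3 @ bar2.3: G4 above B3
  R7 @ bar3.0: B3->F4 leap 6st
  R2 @ bar4.0: D3/D4 P8 -> C3/G3 P5 similar
  R4 @ bar4.0: C3/B3 M7 untreated
  R7 @ bar4.0: F4->B3 leap 6st
  R2 @ bar5.0: C3/E4 M3 -> B2/B3 P8 similar
  R3 @ bar5.0: D4 above B3
  R8 @ bar5.0: penult P8 not 3rd/6th
  R3 @ bar5.1: D4 above B3
  R3 @ bar5.2: D4 above B3
  R3 @ bar5.3: D4 above B3
  R1 @ bar6.0: G3/D4 P5 -> C4/G4 P5 similar
  R2 @ bar6.0: B2/G3 m6 -> C3/C4 P8 similar
  R2 @ bar6.0: B2/D4 m3 -> C3/G4 P5 similar
  R3 @ bar6.0: G4 above E4
  R3 @ bar6.1: G4 above E4
  R3 @ bar6.2: G4 above E4
  R3 @ bar6.3: G4 above E4
  R6 @ bar6.3: closes on M3

No (33 violations)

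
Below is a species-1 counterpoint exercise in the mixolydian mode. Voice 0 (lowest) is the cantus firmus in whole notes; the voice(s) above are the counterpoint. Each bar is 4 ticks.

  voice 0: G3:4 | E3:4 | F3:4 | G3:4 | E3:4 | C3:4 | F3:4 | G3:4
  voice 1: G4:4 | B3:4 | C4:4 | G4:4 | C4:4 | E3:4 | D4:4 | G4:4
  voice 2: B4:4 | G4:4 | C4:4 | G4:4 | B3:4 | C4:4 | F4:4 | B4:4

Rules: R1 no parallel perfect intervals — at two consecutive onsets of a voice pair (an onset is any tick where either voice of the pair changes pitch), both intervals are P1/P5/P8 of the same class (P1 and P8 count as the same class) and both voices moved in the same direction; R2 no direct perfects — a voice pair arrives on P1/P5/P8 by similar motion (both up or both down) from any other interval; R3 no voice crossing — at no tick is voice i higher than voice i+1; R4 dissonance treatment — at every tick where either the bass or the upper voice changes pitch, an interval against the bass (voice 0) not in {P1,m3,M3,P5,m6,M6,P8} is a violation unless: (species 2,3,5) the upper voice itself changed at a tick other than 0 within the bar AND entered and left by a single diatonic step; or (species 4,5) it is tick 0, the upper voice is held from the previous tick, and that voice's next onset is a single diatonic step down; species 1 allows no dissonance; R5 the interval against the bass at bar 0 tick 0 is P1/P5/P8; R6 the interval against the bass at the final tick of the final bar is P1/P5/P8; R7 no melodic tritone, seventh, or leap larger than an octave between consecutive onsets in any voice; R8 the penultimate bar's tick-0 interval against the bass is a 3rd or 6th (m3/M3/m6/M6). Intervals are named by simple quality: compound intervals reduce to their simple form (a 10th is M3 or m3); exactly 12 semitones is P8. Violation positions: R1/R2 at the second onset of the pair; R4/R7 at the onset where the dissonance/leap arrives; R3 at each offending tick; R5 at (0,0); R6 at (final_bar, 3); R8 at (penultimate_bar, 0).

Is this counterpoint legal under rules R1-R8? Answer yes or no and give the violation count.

bar 0: v0=G3 v1=G4 v2=B4 (M3)
bar 1: v0=E3 v1=B3 v2=G4 (m3)
bar 2: v0=F3 v1=C4 v2=C4 (P5)
bar 3: v0=G3 v1=G4 v2=G4 (P8)
bar 4: v0=E3 v1=C4 v2=B3 (P5)
bar 5: v0=C3 v1=E3 v2=C4 (P8)
bar 6: v0=F3 v1=D4 v2=F4 (P8)
bar 7: v0=G3 v1=G4 v2=B4 (M3)
  R5 @ bar0.0: opens on M3
  R2 @ bar1.0: G3/G4 P8 -> E3/B3 P5 similar
  R1 @ bar2.0: E3/B3 P5 -> F3/C4 P5 similar
  R1 @ bar3.0: C4/C4 P1 -> G4/G4 P1 similar
  R2 @ bar3.0: F3/C4 P5 -> G3/G4 P8 similar
  R2 @ bar3.0: F3/C4 P5 -> G3/G4 P8 similar
  R2 @ bar4.0: G3/G4 P8 -> E3/B3 P5 similar
  R3 @ bar4.0: C4 above B3
  R3 @ bar4.1: C4 above B3
  R3 @ bar4.2: C4 above B3
  R3 @ bar4.3: C4 above B3
  R1 @ bar6.0: C3/C4 P8 -> F3/F4 P8 similar
  R7 @ bar6.0: E3->D4 leap 10st
  R8 @ bar6.0: penult P8 not 3rd/6th
  R2 @ bar7.0: F3/D4 M6 -> G3/G4 P8 similar
  R7 @ bar7.0: F4->B4 leap 6st
  R6 @ bar7.3: closes on M3

No (17 violations)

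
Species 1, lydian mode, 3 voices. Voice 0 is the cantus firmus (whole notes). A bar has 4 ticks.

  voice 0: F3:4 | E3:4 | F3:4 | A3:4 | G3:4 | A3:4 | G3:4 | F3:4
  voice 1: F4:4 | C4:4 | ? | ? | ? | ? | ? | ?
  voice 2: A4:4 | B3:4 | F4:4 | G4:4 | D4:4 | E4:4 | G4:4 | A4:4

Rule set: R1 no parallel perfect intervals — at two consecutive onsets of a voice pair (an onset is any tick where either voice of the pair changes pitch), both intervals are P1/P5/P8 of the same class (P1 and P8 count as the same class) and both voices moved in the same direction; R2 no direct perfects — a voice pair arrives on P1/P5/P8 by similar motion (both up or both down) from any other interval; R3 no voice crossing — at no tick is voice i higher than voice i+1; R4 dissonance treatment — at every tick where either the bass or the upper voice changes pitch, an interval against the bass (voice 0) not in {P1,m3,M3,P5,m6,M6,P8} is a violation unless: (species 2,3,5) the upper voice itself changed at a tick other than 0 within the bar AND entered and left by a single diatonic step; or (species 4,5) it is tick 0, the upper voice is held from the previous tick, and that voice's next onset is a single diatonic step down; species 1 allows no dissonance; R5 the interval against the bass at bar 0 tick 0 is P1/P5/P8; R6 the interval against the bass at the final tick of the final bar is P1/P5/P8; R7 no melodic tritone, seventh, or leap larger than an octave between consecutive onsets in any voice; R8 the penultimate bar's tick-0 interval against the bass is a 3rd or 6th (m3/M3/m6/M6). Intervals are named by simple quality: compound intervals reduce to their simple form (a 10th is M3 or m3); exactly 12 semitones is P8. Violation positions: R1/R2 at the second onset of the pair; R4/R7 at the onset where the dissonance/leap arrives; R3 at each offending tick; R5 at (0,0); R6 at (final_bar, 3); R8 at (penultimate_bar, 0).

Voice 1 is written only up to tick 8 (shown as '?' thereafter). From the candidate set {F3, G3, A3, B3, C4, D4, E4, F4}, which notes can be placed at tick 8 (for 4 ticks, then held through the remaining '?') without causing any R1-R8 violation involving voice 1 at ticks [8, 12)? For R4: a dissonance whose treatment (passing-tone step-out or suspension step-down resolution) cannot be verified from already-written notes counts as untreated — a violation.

{A3, C4, D4, F3}

F3: legal
G3: violates R4
A3: legal
B3: violates R4
C4: legal
D4: legal
E4: violates R4
F4: violates R2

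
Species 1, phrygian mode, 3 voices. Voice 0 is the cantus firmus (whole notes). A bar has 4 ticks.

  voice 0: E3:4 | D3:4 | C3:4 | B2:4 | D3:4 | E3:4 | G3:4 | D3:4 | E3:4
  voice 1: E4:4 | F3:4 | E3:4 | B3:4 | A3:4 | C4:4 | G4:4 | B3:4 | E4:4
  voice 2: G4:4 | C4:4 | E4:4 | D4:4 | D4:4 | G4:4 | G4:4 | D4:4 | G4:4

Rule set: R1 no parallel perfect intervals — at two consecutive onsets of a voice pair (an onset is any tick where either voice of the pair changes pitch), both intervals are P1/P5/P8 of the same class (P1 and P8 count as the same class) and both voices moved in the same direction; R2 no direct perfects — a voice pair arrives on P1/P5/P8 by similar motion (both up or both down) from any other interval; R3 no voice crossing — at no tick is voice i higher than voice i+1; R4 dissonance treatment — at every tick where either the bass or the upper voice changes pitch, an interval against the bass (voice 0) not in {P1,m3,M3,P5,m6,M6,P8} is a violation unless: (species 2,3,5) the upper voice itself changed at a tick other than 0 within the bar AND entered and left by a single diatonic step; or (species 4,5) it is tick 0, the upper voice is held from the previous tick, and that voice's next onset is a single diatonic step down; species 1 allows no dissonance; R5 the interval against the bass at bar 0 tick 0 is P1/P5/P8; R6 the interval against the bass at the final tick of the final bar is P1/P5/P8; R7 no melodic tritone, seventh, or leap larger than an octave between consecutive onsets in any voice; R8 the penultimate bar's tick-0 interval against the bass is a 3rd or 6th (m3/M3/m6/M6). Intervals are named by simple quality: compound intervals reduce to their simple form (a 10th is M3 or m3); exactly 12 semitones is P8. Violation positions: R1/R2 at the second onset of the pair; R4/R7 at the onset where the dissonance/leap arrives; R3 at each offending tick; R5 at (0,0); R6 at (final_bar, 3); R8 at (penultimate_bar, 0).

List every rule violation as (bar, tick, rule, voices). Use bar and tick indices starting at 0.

(0, 0, R5, (0, 2))
(1, 0, R2, (1, 2))
(1, 0, R4, (0, 2))
(1, 0, R7, (1,))
(5, 0, R2, (1, 2))
(6, 0, R2, (0, 1))
(7, 0, R1, (0, 2))
(7, 0, R8, (0, 2))
(8, 0, R2, (0, 1))
(8, 3, R6, (0, 2))

bar 0: v0=E3 v1=E4 v2=G4 downbeat m3
bar 1: v0=D3 v1=F3 v2=C4 downbeat m7
bar 2: v0=C3 v1=E3 v2=E4 downbeat M3
bar 3: v0=B2 v1=B3 v2=D4 downbeat m3
bar 4: v0=D3 v1=A3 v2=D4 downbeat P8
bar 5: v0=E3 v1=C4 v2=G4 downbeat m3
bar 6: v0=G3 v1=G4 v2=G4 downbeat P8
bar 7: v0=D3 v1=B3 v2=D4 downbeat P8
bar 8: v0=E3 v1=E4 v2=G4 downbeat m3
  -> R5 @ bar 0 tick 0 v(0, 2): opens on m3
  -> R2 @ bar 1 tick 0 v(1, 2): E4/G4 m3 -> F3/C4 P5 similar
  -> R4 @ bar 1 tick 0 v(0, 2): D3/C4 m7 untreated
  -> R7 @ bar 1 tick 0 v(1,): E4->F3 leap 11st
  -> R2 @ bar 5 tick 0 v(1, 2): A3/D4 P4 -> C4/G4 P5 similar
  -> R2 @ bar 6 tick 0 v(0, 1): E3/C4 m6 -> G3/G4 P8 similar
  -> R1 @ bar 7 tick 0 v(0, 2): G3/G4 P8 -> D3/D4 P8 similar
  -> R8 @ bar 7 tick 0 v(0, 2): penult P8 not 3rd/6th
  -> R2 @ bar 8 tick 0 v(0, 1): D3/B3 M6 -> E3/E4 P8 similar
  -> R6 @ bar 8 tick 3 v(0, 2): closes on m3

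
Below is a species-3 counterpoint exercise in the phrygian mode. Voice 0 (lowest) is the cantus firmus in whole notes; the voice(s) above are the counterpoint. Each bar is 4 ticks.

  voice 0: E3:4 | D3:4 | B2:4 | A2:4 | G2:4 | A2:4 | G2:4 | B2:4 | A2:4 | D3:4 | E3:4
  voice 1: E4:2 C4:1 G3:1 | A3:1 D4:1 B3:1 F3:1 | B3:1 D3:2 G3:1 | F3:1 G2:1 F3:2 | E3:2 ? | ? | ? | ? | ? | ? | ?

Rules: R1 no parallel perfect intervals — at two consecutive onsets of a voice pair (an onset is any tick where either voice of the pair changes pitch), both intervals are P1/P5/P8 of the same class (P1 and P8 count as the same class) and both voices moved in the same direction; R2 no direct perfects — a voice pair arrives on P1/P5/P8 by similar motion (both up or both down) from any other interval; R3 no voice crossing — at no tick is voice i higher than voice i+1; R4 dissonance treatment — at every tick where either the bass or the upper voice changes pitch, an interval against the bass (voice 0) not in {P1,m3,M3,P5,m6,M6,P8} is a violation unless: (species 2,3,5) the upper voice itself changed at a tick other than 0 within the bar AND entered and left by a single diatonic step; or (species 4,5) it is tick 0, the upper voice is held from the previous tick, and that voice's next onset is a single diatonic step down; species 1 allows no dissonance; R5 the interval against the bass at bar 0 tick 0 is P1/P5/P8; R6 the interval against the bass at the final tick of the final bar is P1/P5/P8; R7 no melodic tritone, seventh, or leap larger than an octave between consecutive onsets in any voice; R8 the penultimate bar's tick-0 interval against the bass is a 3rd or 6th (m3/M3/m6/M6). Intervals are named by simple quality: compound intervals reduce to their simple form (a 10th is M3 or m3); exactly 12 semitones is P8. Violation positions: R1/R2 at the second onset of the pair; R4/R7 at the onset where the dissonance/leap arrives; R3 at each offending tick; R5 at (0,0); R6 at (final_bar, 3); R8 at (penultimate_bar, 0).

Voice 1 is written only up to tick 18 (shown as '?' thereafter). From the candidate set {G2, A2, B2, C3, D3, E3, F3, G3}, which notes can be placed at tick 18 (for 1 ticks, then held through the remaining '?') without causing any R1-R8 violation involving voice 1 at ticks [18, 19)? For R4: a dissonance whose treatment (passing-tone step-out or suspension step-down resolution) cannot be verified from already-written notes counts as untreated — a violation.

{B2, D3, E3, G2, G3}

G2: legal
A2: violates R4
B2: legal
C3: violates R4
D3: legal
E3: legal
F3: violates R4
G3: legal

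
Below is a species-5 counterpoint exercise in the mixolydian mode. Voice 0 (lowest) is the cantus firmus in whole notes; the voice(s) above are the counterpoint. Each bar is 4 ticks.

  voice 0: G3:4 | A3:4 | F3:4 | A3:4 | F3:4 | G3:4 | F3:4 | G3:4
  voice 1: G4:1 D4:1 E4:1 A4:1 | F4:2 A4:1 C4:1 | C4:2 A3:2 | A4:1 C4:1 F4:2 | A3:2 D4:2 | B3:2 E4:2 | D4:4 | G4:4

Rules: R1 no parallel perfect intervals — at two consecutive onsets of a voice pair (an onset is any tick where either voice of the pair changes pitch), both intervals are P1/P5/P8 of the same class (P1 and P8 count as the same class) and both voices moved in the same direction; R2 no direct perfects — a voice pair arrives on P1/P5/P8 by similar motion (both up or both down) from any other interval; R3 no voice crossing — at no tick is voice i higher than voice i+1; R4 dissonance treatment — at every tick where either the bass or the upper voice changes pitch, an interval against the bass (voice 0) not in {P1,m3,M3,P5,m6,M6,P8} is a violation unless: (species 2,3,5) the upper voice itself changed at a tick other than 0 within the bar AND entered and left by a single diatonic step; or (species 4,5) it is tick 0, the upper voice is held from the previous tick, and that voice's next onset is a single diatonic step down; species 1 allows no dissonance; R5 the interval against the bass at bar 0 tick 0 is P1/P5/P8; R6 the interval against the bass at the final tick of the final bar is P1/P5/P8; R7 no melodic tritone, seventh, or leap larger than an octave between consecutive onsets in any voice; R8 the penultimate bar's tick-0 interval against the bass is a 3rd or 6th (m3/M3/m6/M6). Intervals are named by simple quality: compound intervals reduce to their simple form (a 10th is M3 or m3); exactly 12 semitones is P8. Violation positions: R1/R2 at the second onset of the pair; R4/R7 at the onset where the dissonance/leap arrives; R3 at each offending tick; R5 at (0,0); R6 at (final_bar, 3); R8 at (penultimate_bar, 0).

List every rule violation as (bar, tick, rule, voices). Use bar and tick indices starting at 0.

(0, 3, R4, (0, 1))
(3, 0, R2, (0, 1))
(7, 0, R2, (0, 1))

bar 0: v0=G3 v1=G4 downbeat P8
bar 1: v0=A3 v1=F4 downbeat m6
bar 2: v0=F3 v1=C4 downbeat P5
bar 3: v0=A3 v1=A4 downbeat P8
bar 4: v0=F3 v1=A3 downbeat M3
bar 5: v0=G3 v1=B3 downbeat M3
bar 6: v0=F3 v1=D4 downbeat M6
bar 7: v0=G3 v1=G4 downbeat P8
  -> R4 @ bar 0 tick 3 v(0, 1): G3/A4 M2 untreated
  -> R2 @ bar 3 tick 0 v(0, 1): F3/A3 M3 -> A3/A4 P8 similar
  -> R2 @ bar 7 tick 0 v(0, 1): F3/D4 M6 -> G3/G4 P8 similar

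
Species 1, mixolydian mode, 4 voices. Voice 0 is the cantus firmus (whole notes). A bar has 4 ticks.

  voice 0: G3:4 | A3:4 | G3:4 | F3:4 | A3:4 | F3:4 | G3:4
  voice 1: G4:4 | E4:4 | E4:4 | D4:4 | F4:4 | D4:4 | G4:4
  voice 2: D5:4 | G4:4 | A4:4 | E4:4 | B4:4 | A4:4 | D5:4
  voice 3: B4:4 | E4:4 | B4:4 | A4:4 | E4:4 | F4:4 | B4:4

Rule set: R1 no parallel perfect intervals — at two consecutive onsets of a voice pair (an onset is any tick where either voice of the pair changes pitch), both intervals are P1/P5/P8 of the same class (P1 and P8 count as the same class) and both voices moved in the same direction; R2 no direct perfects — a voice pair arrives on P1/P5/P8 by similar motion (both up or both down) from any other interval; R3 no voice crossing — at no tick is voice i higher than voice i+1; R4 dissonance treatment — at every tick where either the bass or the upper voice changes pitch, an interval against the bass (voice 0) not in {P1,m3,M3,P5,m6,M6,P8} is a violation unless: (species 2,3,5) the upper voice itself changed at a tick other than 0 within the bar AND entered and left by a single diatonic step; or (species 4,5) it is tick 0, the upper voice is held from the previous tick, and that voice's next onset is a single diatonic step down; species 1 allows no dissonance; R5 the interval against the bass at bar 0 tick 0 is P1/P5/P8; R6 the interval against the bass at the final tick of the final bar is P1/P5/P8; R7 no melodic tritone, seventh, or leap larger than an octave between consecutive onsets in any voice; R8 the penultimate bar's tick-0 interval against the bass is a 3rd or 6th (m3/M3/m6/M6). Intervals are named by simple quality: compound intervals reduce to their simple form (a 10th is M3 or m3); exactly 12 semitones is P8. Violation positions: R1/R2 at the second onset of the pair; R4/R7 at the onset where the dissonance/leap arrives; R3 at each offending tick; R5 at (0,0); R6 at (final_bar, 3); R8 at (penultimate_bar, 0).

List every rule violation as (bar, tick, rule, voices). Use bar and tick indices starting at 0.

(0, 0, R3, (2, 3))
(0, 0, R5, (0, 3))
(0, 1, R3, (2, 3))
(0, 2, R3, (2, 3))
(0, 3, R3, (2, 3))
(1, 0, R2, (1, 3))
(1, 0, R3, (2, 3))
(1, 0, R4, (0, 2))
(1, 1, R3, (2, 3))
(1, 2, R3, (2, 3))
(1, 3, R3, (2, 3))
(2, 0, R4, (0, 2))
(3, 0, R1, (1, 3))
(3, 0, R4, (0, 2))
(4, 0, R3, (2, 3))
(4, 0, R4, (0, 2))
(4, 1, R3, (2, 3))
(4, 2, R3, (2, 3))
(4, 3, R3, (2, 3))
(5, 0, R2, (1, 2))
(5, 0, R3, (2, 3))
(5, 0, R8, (0, 3))
(5, 1, R3, (2, 3))
(5, 2, R3, (2, 3))
(5, 3, R3, (2, 3))
(6, 0, R1, (1, 2))
(6, 0, R2, (0, 1))
(6, 0, R2, (0, 2))
(6, 0, R3, (2, 3))
(6, 0, R7, (3,))
(6, 1, R3, (2, 3))
(6, 2, R3, (2, 3))
(6, 3, R3, (2, 3))
(6, 3, R6, (0, 3))

bar 0: v0=G3 v1=G4 v2=D5 v3=B4 downbeat M3
bar 1: v0=A3 v1=E4 v2=G4 v3=E4 downbeat P5
bar 2: v0=G3 v1=E4 v2=A4 v3=B4 downbeat M3
bar 3: v0=F3 v1=D4 v2=E4 v3=A4 downbeat M3
bar 4: v0=A3 v1=F4 v2=B4 v3=E4 downbeat P5
bar 5: v0=F3 v1=D4 v2=A4 v3=F4 downbeat P8
bar 6: v0=G3 v1=G4 v2=D5 v3=B4 downbeat M3
  -> R3 @ bar 0 tick 0 v(2, 3): D5 above B4
  -> R5 @ bar 0 tick 0 v(0, 3): opens on M3
  -> R3 @ bar 0 tick 1 v(2, 3): D5 above B4
  -> R3 @ bar 0 tick 2 v(2, 3): D5 above B4
  -> R3 @ bar 0 tick 3 v(2, 3): D5 above B4
  -> R2 @ bar 1 tick 0 v(1, 3): G4/B4 M3 -> E4/E4 P1 similar
  -> R3 @ bar 1 tick 0 v(2, 3): G4 above E4
  -> R4 @ bar 1 tick 0 v(0, 2): A3/G4 m7 untreated
  -> R3 @ bar 1 tick 1 v(2, 3): G4 above E4
  -> R3 @ bar 1 tick 2 v(2, 3): G4 above E4
  -> R3 @ bar 1 tick 3 v(2, 3): G4 above E4
  -> R4 @ bar 2 tick 0 v(0, 2): G3/A4 M2 untreated
  -> R1 @ bar 3 tick 0 v(1, 3): E4/B4 P5 -> D4/A4 P5 similar
  -> R4 @ bar 3 tick 0 v(0, 2): F3/E4 M7 untreated
  -> R3 @ bar 4 tick 0 v(2, 3): B4 above E4
  -> R4 @ bar 4 tick 0 v(0, 2): A3/B4 M2 untreated
  -> R3 @ bar 4 tick 1 v(2, 3): B4 above E4
  -> R3 @ bar 4 tick 2 v(2, 3): B4 above E4
  -> R3 @ bar 4 tick 3 v(2, 3): B4 above E4
  -> R2 @ bar 5 tick 0 v(1, 2): F4/B4 TT -> D4/A4 P5 similar
  -> R3 @ bar 5 tick 0 v(2, 3): A4 above F4
  -> R8 @ bar 5 tick 0 v(0, 3): penult P8 not 3rd/6th
  -> R3 @ bar 5 tick 1 v(2, 3): A4 above F4
  -> R3 @ bar 5 tick 2 v(2, 3): A4 above F4
  -> R3 @ bar 5 tick 3 v(2, 3): A4 above F4
  -> R1 @ bar 6 tick 0 v(1, 2): D4/A4 P5 -> G4/D5 P5 similar
  -> R2 @ bar 6 tick 0 v(0, 1): F3/D4 M6 -> G3/G4 P8 similar
  -> R2 @ bar 6 tick 0 v(0, 2): F3/A4 M3 -> G3/D5 P5 similar
  -> R3 @ bar 6 tick 0 v(2, 3): D5 above B4
  -> R7 @ bar 6 tick 0 v(3,): F4->B4 leap 6st
  -> R3 @ bar 6 tick 1 v(2, 3): D5 above B4
  -> R3 @ bar 6 tick 2 v(2, 3): D5 above B4
  -> R3 @ bar 6 tick 3 v(2, 3): D5 above B4
  -> R6 @ bar 6 tick 3 v(0, 3): closes on M3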